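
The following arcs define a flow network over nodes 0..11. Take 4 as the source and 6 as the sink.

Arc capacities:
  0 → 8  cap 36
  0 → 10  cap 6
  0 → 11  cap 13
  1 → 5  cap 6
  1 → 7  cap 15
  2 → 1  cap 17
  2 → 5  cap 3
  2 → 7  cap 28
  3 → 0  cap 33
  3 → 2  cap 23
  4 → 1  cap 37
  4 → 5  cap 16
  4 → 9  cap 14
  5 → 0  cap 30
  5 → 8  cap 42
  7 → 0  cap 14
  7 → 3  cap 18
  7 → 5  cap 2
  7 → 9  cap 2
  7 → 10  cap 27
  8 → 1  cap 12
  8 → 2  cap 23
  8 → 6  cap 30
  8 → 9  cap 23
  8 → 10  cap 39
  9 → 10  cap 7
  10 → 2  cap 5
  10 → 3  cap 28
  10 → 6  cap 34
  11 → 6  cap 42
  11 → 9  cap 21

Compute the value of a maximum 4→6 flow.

Maximum flow value: 44

augment #1: 4→5→8→6 bottleneck 16, total now 16
augment #2: 4→9→10→6 bottleneck 7, total now 23
augment #3: 4→1→5→8→6 bottleneck 6, total now 29
augment #4: 4→1→7→10→6 bottleneck 15, total now 44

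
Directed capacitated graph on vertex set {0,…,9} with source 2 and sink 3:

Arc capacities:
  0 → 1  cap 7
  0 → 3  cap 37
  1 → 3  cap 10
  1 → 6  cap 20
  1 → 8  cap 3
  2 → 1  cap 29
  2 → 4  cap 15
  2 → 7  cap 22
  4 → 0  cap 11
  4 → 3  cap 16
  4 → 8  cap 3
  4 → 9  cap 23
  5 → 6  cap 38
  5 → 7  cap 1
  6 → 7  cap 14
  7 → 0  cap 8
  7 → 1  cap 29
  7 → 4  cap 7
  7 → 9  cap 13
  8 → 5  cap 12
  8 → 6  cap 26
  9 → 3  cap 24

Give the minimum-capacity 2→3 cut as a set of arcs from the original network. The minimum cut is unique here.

Min-cut arcs: {(1,3), (2,4), (7,0), (7,4), (7,9)} (total capacity 53)

augment #1: 2→1→3 push 10
augment #2: 2→4→3 push 15
augment #3: 2→7→0→3 push 8
augment #4: 2→7→4→3 push 1
augment #5: 2→7→9→3 push 13
augment #6: 2→1→6→7→4→0→3 push 6
max flow = 53; residual-reachable set from 2 gives S-side
cut edges (S→T): {(1,3), (2,4), (7,0), (7,4), (7,9)} total cap 53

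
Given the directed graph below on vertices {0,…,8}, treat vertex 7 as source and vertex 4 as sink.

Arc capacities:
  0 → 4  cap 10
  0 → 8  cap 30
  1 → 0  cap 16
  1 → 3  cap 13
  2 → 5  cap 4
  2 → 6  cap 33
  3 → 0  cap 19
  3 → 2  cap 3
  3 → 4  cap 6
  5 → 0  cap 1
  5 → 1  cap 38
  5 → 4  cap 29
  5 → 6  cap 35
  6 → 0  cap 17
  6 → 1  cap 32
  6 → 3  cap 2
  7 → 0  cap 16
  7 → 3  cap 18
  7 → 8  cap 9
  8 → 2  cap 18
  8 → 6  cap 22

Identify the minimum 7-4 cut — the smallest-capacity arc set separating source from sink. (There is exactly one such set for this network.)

augment #1: 7→0→4 push 10
augment #2: 7→3→4 push 6
augment #3: 7→3→2→5→4 push 3
augment #4: 7→8→2→5→4 push 1
max flow = 20; residual-reachable set from 7 gives S-side
cut edges (S→T): {(0,4), (2,5), (3,4)} total cap 20

Min-cut arcs: {(0,4), (2,5), (3,4)} (total capacity 20)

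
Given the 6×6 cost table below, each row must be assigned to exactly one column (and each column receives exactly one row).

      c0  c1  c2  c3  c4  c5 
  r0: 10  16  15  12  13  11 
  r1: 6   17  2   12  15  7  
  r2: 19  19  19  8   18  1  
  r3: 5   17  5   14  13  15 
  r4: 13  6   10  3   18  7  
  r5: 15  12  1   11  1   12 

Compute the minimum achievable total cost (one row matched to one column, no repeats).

optimal assignment: row0→col3 (cost 12), row1→col2 (cost 2), row2→col5 (cost 1), row3→col0 (cost 5), row4→col1 (cost 6), row5→col4 (cost 1)
total = 12 + 2 + 1 + 5 + 6 + 1 = 27

Minimum assignment cost: 27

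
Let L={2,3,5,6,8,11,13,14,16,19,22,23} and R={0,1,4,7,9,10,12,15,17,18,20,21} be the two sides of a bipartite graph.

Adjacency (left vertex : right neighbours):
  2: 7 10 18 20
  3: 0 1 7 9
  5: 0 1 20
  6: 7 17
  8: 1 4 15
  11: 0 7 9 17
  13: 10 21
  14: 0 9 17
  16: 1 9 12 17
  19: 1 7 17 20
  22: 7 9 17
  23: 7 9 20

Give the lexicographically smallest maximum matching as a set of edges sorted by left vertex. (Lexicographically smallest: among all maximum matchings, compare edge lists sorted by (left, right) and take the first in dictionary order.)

|M| = 10 (so the lex-smallest maximum matching has 10 edges)
process left vertices in ascending order; for each, take the smallest-labelled available neighbour that still permits 10 edges overall, or leave it unmatched if none does
lex-smallest matching: {2-10, 3-0, 5-1, 6-7, 8-4, 11-9, 13-21, 14-17, 16-12, 19-20}

Lex-smallest maximum matching: {(2,10), (3,0), (5,1), (6,7), (8,4), (11,9), (13,21), (14,17), (16,12), (19,20)}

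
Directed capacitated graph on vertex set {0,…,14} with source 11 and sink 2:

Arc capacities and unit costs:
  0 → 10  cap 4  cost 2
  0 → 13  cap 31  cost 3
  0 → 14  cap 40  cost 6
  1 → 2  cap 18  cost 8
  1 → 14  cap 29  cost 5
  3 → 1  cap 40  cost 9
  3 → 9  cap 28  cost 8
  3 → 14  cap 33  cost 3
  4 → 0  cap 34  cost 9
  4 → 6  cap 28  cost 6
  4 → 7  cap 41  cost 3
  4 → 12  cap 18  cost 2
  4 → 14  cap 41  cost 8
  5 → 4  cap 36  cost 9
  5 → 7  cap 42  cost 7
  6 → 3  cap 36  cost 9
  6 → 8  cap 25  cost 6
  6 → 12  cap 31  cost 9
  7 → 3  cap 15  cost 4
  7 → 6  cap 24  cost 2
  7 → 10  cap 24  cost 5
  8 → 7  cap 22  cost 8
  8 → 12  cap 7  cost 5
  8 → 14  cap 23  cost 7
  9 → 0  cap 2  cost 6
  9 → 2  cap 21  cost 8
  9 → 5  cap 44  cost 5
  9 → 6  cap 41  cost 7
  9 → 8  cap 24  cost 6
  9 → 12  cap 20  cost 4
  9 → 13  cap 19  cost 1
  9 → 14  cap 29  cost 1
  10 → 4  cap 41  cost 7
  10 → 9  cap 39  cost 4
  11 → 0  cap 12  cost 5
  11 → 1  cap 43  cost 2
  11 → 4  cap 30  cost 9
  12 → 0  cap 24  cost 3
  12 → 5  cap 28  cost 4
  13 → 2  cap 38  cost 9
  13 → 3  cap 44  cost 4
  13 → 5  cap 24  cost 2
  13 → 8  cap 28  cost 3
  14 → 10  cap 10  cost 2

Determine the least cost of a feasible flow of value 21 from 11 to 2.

Minimum cost for 21 units: 231

shortest-cost path #1: 11→1→2 push 18 @ unit cost 10 (adds 180)
shortest-cost path #2: 11→0→13→2 push 3 @ unit cost 17 (adds 51)
total cost = 231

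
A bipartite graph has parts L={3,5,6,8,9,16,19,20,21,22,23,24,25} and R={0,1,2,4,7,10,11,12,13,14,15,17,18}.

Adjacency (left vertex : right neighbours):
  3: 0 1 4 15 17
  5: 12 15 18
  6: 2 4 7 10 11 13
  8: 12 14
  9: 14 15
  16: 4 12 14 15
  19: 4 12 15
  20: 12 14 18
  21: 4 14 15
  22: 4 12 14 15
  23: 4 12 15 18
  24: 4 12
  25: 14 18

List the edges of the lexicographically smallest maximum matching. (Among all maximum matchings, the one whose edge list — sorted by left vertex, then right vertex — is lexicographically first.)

|M| = 7 (so the lex-smallest maximum matching has 7 edges)
process left vertices in ascending order; for each, take the smallest-labelled available neighbour that still permits 7 edges overall, or leave it unmatched if none does
lex-smallest matching: {3-0, 5-12, 6-2, 8-14, 9-15, 16-4, 20-18}

Lex-smallest maximum matching: {(3,0), (5,12), (6,2), (8,14), (9,15), (16,4), (20,18)}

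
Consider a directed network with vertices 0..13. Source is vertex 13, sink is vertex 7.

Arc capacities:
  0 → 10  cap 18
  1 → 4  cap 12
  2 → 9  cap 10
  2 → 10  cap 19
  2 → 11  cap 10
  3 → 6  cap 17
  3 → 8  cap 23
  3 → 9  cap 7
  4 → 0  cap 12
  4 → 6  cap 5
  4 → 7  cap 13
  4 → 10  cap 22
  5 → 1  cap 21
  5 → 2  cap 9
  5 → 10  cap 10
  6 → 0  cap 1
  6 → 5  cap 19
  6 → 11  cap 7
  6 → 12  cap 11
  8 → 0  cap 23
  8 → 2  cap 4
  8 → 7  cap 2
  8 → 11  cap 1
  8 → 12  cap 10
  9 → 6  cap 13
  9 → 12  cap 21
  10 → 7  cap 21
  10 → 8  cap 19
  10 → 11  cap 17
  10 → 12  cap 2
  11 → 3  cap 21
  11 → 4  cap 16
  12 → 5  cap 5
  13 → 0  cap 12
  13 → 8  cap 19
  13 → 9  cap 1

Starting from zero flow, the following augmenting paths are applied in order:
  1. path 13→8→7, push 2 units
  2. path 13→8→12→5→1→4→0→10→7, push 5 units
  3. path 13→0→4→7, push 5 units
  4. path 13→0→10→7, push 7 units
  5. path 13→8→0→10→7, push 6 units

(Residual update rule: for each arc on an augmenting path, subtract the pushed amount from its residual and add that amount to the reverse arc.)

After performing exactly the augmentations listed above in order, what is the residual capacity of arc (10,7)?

after path 1 (13→8→7, push 2): res(10,7)=21
after path 2 (13→8→12→5→1→4→0→10→7, push 5): res(10,7)=16
after path 3 (13→0→4→7, push 5): res(10,7)=16
after path 4 (13→0→10→7, push 7): res(10,7)=9
after path 5 (13→8→0→10→7, push 6): res(10,7)=3

Residual capacity of (10,7): 3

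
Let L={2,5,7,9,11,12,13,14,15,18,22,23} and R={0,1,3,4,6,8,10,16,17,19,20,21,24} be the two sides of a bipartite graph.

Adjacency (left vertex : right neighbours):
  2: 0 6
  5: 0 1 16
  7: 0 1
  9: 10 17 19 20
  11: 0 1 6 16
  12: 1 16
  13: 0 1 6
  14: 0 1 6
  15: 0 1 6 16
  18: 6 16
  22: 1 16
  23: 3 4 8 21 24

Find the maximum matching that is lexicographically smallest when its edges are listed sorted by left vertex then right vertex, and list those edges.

|M| = 6 (so the lex-smallest maximum matching has 6 edges)
process left vertices in ascending order; for each, take the smallest-labelled available neighbour that still permits 6 edges overall, or leave it unmatched if none does
lex-smallest matching: {2-0, 5-1, 9-10, 11-6, 12-16, 23-3}

Lex-smallest maximum matching: {(2,0), (5,1), (9,10), (11,6), (12,16), (23,3)}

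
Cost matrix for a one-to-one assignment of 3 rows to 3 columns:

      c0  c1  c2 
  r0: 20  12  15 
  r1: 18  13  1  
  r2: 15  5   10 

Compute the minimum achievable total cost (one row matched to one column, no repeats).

Minimum assignment cost: 26

optimal assignment: row0→col0 (cost 20), row1→col2 (cost 1), row2→col1 (cost 5)
total = 20 + 1 + 5 = 26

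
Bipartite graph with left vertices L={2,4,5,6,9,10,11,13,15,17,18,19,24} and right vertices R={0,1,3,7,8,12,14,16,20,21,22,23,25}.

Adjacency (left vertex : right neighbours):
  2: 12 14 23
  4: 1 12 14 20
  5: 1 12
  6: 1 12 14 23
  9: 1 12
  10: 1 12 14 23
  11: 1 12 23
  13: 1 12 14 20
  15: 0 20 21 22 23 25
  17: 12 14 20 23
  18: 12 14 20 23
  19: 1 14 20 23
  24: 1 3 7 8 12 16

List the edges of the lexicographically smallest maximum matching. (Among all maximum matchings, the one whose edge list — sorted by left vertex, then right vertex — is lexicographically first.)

|M| = 7 (so the lex-smallest maximum matching has 7 edges)
process left vertices in ascending order; for each, take the smallest-labelled available neighbour that still permits 7 edges overall, or leave it unmatched if none does
lex-smallest matching: {2-12, 4-1, 6-14, 10-23, 13-20, 15-0, 24-3}

Lex-smallest maximum matching: {(2,12), (4,1), (6,14), (10,23), (13,20), (15,0), (24,3)}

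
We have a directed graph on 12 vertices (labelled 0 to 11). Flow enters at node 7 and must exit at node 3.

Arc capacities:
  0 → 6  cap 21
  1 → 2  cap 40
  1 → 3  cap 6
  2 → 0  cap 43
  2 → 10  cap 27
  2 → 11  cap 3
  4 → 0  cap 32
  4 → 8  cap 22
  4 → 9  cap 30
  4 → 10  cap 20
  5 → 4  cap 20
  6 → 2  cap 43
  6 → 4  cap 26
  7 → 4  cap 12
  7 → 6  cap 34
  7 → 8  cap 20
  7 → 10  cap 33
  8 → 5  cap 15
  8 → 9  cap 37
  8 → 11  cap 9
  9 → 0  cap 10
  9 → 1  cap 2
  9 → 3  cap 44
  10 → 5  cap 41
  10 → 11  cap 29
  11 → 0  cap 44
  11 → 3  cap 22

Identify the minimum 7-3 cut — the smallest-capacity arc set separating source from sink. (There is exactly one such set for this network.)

Min-cut arcs: {(9,1), (9,3), (11,3)} (total capacity 68)

augment #1: 7→4→9→3 push 12
augment #2: 7→8→9→3 push 20
augment #3: 7→10→11→3 push 22
augment #4: 7→6→4→9→3 push 12
augment #5: 7→6→4→9→1→3 push 2
max flow = 68; residual-reachable set from 7 gives S-side
cut edges (S→T): {(9,1), (9,3), (11,3)} total cap 68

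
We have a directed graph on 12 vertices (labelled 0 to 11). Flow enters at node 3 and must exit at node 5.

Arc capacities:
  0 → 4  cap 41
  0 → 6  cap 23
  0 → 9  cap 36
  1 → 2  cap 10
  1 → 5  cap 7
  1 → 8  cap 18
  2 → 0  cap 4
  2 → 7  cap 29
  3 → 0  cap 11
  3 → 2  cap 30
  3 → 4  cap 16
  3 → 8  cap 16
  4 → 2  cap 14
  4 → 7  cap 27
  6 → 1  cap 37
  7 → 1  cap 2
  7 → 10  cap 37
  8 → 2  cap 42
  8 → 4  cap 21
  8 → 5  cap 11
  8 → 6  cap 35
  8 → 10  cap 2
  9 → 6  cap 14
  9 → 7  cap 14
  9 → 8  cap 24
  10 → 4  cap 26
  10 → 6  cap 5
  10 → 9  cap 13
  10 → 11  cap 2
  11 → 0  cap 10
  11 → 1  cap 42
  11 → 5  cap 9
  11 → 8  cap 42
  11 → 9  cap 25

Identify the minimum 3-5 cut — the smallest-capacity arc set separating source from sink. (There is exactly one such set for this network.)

Min-cut arcs: {(1,5), (8,5), (10,11)} (total capacity 20)

augment #1: 3→8→5 push 11
augment #2: 3→0→6→1→5 push 7
augment #3: 3→8→10→11→5 push 2
max flow = 20; residual-reachable set from 3 gives S-side
cut edges (S→T): {(1,5), (8,5), (10,11)} total cap 20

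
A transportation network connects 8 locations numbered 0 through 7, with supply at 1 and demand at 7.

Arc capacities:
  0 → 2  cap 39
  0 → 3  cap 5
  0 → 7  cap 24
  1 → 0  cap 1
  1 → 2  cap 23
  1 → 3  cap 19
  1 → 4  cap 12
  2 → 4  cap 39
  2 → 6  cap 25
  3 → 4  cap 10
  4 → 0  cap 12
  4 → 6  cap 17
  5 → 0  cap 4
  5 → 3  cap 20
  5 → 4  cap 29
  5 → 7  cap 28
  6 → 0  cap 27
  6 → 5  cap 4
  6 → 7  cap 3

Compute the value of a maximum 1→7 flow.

Maximum flow value: 31

augment #1: 1→0→7 bottleneck 1, total now 1
augment #2: 1→2→6→7 bottleneck 3, total now 4
augment #3: 1→4→0→7 bottleneck 12, total now 16
augment #4: 1→2→6→0→7 bottleneck 11, total now 27
augment #5: 1→2→6→5→7 bottleneck 4, total now 31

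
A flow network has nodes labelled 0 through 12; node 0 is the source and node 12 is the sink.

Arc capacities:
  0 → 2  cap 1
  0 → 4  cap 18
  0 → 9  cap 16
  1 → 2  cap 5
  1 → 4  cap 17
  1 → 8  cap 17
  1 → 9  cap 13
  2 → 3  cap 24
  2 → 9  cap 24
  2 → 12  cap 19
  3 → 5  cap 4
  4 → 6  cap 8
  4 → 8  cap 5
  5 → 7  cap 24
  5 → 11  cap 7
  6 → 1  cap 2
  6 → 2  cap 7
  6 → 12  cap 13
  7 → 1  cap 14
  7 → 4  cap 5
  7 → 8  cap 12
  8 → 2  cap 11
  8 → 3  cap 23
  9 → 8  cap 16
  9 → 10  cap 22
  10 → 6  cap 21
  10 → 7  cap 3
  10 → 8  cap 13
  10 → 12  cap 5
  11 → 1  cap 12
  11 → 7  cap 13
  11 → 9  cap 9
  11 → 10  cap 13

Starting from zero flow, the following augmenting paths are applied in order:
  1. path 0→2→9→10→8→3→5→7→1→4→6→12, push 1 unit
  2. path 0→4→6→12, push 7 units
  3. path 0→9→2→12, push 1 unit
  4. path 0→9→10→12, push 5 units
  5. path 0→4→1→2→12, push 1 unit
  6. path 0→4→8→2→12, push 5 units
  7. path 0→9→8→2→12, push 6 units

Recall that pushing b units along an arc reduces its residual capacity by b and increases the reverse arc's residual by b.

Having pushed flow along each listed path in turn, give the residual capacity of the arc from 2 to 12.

Residual capacity of (2,12): 6

after path 1 (0→2→9→10→8→3→5→7→1→4→6→12, push 1): res(2,12)=19
after path 2 (0→4→6→12, push 7): res(2,12)=19
after path 3 (0→9→2→12, push 1): res(2,12)=18
after path 4 (0→9→10→12, push 5): res(2,12)=18
after path 5 (0→4→1→2→12, push 1): res(2,12)=17
after path 6 (0→4→8→2→12, push 5): res(2,12)=12
after path 7 (0→9→8→2→12, push 6): res(2,12)=6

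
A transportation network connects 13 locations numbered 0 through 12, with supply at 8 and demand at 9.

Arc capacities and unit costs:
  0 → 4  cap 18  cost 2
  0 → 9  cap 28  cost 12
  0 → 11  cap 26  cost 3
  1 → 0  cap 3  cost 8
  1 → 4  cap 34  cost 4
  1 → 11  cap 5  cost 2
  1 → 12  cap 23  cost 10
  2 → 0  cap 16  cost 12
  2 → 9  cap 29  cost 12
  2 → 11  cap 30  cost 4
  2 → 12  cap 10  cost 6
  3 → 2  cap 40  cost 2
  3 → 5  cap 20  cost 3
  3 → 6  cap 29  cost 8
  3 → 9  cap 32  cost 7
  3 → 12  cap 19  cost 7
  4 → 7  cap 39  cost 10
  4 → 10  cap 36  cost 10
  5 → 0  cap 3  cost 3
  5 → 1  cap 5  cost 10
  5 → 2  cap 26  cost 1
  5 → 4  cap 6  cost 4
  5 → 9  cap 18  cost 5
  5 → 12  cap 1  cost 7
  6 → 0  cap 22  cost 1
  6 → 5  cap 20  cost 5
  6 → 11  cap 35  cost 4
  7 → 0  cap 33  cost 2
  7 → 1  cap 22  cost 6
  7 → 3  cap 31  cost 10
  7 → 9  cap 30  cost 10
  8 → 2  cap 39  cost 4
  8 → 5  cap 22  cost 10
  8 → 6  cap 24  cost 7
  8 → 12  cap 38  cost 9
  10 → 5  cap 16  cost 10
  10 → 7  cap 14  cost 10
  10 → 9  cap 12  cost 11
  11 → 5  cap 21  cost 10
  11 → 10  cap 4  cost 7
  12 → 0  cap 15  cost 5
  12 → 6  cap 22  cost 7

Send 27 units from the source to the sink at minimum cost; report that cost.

shortest-cost path #1: 8→5→9 push 18 @ unit cost 15 (adds 270)
shortest-cost path #2: 8→2→9 push 9 @ unit cost 16 (adds 144)
total cost = 414

Minimum cost for 27 units: 414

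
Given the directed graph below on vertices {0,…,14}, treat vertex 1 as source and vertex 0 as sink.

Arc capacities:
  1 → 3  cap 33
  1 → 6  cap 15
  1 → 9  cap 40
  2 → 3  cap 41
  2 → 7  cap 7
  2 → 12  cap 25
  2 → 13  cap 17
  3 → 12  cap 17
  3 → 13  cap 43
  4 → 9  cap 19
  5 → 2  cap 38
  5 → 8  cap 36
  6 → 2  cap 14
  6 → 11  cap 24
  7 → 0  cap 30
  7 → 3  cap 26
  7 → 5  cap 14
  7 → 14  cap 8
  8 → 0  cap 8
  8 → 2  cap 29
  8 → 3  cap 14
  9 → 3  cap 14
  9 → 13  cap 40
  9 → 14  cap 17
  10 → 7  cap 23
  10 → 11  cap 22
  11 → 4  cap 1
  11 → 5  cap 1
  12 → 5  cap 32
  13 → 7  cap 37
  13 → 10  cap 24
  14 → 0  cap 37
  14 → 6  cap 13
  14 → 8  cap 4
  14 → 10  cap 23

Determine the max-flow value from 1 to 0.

Maximum flow value: 63

augment #1: 1→9→14→0 bottleneck 17, total now 17
augment #2: 1→3→13→7→0 bottleneck 30, total now 47
augment #3: 1→3→12→5→8→0 bottleneck 3, total now 50
augment #4: 1→6→2→7→14→0 bottleneck 7, total now 57
augment #5: 1→6→11→5→8→0 bottleneck 1, total now 58
augment #6: 1→9→13→7→14→0 bottleneck 1, total now 59
augment #7: 1→6→2→12→5→8→0 bottleneck 4, total now 63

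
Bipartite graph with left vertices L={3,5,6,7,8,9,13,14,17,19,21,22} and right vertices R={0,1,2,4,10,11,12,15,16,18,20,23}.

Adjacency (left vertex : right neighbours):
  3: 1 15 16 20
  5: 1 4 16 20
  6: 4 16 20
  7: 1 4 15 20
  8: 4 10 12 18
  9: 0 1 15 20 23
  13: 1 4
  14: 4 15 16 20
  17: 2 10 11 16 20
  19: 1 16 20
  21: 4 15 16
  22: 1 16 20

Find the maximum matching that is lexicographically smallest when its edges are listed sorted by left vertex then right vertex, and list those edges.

|M| = 8 (so the lex-smallest maximum matching has 8 edges)
process left vertices in ascending order; for each, take the smallest-labelled available neighbour that still permits 8 edges overall, or leave it unmatched if none does
lex-smallest matching: {3-1, 5-4, 6-16, 7-15, 8-10, 9-0, 14-20, 17-2}

Lex-smallest maximum matching: {(3,1), (5,4), (6,16), (7,15), (8,10), (9,0), (14,20), (17,2)}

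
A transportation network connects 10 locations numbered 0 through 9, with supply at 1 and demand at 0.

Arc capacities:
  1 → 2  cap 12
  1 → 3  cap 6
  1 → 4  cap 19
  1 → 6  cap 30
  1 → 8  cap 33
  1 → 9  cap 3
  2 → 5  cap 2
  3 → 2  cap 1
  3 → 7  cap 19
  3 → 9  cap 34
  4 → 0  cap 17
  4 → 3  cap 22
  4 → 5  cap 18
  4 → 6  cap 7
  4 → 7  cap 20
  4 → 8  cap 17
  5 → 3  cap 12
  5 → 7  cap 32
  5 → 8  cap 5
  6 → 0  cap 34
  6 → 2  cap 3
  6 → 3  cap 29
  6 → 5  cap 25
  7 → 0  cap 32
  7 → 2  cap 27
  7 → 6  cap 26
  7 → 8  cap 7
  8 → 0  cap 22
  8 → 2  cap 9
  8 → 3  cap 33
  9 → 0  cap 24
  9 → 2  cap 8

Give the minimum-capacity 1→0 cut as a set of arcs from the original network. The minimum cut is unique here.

Min-cut arcs: {(1,3), (1,4), (1,6), (1,8), (1,9), (2,5)} (total capacity 93)

augment #1: 1→4→0 push 17
augment #2: 1→6→0 push 30
augment #3: 1→8→0 push 22
augment #4: 1→9→0 push 3
augment #5: 1→3→7→0 push 6
augment #6: 1→4→6→0 push 2
augment #7: 1→2→5→7→0 push 2
augment #8: 1→8→3→7→0 push 11
max flow = 93; residual-reachable set from 1 gives S-side
cut edges (S→T): {(1,3), (1,4), (1,6), (1,8), (1,9), (2,5)} total cap 93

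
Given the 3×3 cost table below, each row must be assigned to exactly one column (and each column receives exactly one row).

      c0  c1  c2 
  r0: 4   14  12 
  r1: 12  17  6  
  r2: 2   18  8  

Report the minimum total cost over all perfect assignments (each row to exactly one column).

Minimum assignment cost: 22

optimal assignment: row0→col1 (cost 14), row1→col2 (cost 6), row2→col0 (cost 2)
total = 14 + 6 + 2 = 22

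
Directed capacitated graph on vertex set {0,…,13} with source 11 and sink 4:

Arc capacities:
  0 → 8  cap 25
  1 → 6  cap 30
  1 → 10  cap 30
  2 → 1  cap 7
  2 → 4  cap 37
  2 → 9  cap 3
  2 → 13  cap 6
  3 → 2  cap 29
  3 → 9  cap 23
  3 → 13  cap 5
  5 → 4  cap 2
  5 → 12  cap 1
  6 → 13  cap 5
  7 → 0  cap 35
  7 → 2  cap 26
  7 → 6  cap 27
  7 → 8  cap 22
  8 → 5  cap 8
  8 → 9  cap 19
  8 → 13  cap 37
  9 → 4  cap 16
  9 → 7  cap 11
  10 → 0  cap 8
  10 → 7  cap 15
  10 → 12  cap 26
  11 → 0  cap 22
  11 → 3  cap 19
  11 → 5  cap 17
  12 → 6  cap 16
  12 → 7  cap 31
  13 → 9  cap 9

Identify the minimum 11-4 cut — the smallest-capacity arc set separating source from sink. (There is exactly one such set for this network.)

augment #1: 11→5→4 push 2
augment #2: 11→3→2→4 push 19
augment #3: 11→0→8→9→4 push 16
augment #4: 11→5→12→7→2→4 push 1
augment #5: 11→0→8→9→7→2→4 push 3
augment #6: 11→0→8→13→9→7→2→4 push 3
max flow = 44; residual-reachable set from 11 gives S-side
cut edges (S→T): {(5,4), (5,12), (11,0), (11,3)} total cap 44

Min-cut arcs: {(5,4), (5,12), (11,0), (11,3)} (total capacity 44)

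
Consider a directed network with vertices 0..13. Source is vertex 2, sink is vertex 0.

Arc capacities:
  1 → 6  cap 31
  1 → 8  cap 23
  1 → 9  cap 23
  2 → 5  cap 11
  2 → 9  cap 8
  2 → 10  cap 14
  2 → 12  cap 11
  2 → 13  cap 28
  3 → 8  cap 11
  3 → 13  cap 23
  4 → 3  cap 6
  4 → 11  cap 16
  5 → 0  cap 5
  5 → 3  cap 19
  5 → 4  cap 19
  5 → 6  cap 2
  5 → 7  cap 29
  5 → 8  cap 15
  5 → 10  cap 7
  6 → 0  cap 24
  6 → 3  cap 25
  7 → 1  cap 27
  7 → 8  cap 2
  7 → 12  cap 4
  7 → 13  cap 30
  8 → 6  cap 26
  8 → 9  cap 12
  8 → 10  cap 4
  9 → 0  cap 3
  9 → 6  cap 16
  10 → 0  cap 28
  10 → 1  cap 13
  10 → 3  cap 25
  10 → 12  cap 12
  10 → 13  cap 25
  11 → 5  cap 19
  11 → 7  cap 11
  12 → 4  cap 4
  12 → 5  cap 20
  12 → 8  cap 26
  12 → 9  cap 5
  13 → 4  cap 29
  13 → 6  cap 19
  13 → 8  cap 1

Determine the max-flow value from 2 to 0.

Maximum flow value: 57

augment #1: 2→5→0 bottleneck 5, total now 5
augment #2: 2→9→0 bottleneck 3, total now 8
augment #3: 2→10→0 bottleneck 14, total now 22
augment #4: 2→5→6→0 bottleneck 2, total now 24
augment #5: 2→5→10→0 bottleneck 4, total now 28
augment #6: 2→9→6→0 bottleneck 5, total now 33
augment #7: 2→13→6→0 bottleneck 17, total now 50
augment #8: 2→12→5→10→0 bottleneck 3, total now 53
augment #9: 2→12→8→10→0 bottleneck 4, total now 57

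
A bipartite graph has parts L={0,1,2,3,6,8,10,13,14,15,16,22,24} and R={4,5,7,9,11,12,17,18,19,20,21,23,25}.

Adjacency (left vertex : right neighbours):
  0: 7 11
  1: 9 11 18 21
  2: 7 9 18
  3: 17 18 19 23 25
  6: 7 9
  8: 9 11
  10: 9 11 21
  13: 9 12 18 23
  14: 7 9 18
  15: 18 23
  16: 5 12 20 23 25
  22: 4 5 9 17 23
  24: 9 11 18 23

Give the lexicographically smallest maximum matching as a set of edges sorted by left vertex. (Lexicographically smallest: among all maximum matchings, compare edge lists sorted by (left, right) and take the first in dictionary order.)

|M| = 10 (so the lex-smallest maximum matching has 10 edges)
process left vertices in ascending order; for each, take the smallest-labelled available neighbour that still permits 10 edges overall, or leave it unmatched if none does
lex-smallest matching: {0-7, 1-9, 2-18, 3-17, 8-11, 10-21, 13-12, 15-23, 16-5, 22-4}

Lex-smallest maximum matching: {(0,7), (1,9), (2,18), (3,17), (8,11), (10,21), (13,12), (15,23), (16,5), (22,4)}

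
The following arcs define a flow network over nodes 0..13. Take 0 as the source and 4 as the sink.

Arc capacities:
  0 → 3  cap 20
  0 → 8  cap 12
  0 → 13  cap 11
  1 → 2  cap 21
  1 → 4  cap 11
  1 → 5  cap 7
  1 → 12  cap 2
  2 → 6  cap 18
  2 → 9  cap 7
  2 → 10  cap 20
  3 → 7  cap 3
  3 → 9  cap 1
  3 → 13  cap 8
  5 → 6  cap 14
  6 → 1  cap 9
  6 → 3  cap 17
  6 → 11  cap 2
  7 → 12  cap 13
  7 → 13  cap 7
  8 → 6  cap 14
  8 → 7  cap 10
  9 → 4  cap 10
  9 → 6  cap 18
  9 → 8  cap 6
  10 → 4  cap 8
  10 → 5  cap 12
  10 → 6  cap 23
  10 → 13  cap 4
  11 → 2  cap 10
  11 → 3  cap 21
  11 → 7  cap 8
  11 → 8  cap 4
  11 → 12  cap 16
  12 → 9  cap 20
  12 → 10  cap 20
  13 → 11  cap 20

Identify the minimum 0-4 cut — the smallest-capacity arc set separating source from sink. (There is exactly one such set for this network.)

augment #1: 0→3→9→4 push 1
augment #2: 0→8→6→1→4 push 9
augment #3: 0→3→7→12→9→4 push 3
augment #4: 0→8→7→12→9→4 push 3
augment #5: 0→13→11→2→9→4 push 3
augment #6: 0→13→11→2→10→4 push 7
augment #7: 0→13→11→12→10→4 push 1
max flow = 27; residual-reachable set from 0 gives S-side
cut edges (S→T): {(6,1), (9,4), (10,4)} total cap 27

Min-cut arcs: {(6,1), (9,4), (10,4)} (total capacity 27)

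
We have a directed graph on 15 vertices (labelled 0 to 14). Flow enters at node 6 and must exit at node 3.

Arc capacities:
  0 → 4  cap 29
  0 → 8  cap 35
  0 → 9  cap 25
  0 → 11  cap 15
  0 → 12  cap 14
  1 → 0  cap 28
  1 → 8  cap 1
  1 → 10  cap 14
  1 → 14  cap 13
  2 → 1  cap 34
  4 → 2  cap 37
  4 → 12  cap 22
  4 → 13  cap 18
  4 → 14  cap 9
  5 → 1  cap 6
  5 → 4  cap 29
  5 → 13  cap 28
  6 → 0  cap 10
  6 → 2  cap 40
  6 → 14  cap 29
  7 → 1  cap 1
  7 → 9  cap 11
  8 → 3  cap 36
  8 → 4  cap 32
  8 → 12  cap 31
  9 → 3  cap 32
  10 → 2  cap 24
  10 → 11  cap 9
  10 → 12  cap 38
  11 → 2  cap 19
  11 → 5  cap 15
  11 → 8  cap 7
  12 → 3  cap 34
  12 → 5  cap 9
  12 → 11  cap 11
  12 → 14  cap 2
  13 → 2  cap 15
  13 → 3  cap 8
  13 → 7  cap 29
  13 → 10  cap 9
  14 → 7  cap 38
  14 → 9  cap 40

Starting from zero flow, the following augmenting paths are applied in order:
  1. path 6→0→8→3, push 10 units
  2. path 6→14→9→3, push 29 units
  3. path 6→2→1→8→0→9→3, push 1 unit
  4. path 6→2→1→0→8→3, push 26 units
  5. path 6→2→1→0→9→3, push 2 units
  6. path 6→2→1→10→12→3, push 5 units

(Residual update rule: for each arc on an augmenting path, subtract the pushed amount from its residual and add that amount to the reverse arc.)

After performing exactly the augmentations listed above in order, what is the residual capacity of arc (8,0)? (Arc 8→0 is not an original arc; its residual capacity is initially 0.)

after path 1 (6→0→8→3, push 10): res(8,0)=10
after path 2 (6→14→9→3, push 29): res(8,0)=10
after path 3 (6→2→1→8→0→9→3, push 1): res(8,0)=9
after path 4 (6→2→1→0→8→3, push 26): res(8,0)=35
after path 5 (6→2→1→0→9→3, push 2): res(8,0)=35
after path 6 (6→2→1→10→12→3, push 5): res(8,0)=35

Residual capacity of (8,0): 35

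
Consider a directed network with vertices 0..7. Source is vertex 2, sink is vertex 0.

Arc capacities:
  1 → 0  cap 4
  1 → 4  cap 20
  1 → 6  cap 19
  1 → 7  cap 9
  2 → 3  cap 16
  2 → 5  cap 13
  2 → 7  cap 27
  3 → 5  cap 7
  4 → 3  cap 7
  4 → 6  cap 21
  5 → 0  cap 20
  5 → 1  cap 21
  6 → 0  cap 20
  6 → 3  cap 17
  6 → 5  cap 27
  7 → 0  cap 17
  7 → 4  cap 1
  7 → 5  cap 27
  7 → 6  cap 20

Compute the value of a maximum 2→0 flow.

augment #1: 2→5→0 bottleneck 13, total now 13
augment #2: 2→7→0 bottleneck 17, total now 30
augment #3: 2→3→5→0 bottleneck 7, total now 37
augment #4: 2→7→6→0 bottleneck 10, total now 47

Maximum flow value: 47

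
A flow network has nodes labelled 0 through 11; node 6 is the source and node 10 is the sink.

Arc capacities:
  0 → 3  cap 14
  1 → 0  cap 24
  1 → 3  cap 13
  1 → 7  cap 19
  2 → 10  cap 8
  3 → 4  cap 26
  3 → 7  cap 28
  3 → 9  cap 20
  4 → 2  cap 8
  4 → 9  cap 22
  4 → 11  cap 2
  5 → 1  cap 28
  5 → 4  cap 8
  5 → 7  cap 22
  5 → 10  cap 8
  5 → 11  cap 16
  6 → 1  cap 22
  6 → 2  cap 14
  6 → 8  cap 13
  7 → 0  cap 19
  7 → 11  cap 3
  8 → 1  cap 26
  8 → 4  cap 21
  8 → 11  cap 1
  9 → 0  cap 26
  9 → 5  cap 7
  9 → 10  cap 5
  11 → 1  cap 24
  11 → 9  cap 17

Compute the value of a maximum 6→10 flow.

Maximum flow value: 20

augment #1: 6→2→10 bottleneck 8, total now 8
augment #2: 6→1→3→9→10 bottleneck 5, total now 13
augment #3: 6→1→3→9→5→10 bottleneck 7, total now 20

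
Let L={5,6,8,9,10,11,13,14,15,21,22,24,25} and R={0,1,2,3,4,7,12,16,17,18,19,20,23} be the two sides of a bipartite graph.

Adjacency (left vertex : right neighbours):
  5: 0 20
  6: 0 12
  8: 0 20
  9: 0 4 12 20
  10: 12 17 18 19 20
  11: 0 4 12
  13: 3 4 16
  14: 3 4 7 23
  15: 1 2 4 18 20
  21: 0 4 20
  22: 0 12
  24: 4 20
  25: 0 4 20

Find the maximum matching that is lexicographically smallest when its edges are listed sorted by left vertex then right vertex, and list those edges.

|M| = 8 (so the lex-smallest maximum matching has 8 edges)
process left vertices in ascending order; for each, take the smallest-labelled available neighbour that still permits 8 edges overall, or leave it unmatched if none does
lex-smallest matching: {5-0, 6-12, 8-20, 9-4, 10-17, 13-3, 14-7, 15-1}

Lex-smallest maximum matching: {(5,0), (6,12), (8,20), (9,4), (10,17), (13,3), (14,7), (15,1)}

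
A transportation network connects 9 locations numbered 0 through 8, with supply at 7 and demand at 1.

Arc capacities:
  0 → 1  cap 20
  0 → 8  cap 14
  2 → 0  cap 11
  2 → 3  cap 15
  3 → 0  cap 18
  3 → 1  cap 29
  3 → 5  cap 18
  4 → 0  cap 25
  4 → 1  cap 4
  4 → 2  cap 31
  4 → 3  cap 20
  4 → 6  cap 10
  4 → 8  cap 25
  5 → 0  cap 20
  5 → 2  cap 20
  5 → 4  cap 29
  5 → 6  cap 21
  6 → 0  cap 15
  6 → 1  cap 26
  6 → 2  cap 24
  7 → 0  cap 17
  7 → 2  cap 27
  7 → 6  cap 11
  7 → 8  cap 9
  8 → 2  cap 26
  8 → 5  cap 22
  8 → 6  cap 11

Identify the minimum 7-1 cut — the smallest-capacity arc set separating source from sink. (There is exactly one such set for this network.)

Min-cut arcs: {(2,0), (2,3), (7,0), (7,6), (7,8)} (total capacity 63)

augment #1: 7→0→1 push 17
augment #2: 7→6→1 push 11
augment #3: 7→2→0→1 push 3
augment #4: 7→2→3→1 push 15
augment #5: 7→8→6→1 push 9
augment #6: 7→2→0→8→6→1 push 2
augment #7: 7→2→0→8→5→4→1 push 4
augment #8: 7→2→0→8→5→6→1 push 2
max flow = 63; residual-reachable set from 7 gives S-side
cut edges (S→T): {(2,0), (2,3), (7,0), (7,6), (7,8)} total cap 63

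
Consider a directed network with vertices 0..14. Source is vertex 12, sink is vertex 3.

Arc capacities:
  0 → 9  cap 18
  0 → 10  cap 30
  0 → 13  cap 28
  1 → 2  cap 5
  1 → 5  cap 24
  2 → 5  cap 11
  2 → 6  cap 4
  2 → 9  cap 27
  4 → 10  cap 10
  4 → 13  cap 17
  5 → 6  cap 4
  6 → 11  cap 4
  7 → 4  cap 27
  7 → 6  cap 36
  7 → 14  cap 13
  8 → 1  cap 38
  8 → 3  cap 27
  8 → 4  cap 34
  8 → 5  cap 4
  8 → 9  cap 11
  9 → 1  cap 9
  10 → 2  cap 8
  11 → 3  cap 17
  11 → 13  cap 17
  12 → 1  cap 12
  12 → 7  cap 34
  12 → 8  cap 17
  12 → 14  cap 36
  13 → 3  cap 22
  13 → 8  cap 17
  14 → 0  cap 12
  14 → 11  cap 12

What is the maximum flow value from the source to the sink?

augment #1: 12→8→3 bottleneck 17, total now 17
augment #2: 12→14→11→3 bottleneck 12, total now 29
augment #3: 12→7→4→13→3 bottleneck 17, total now 46
augment #4: 12→7→6→11→3 bottleneck 4, total now 50
augment #5: 12→14→0→13→3 bottleneck 5, total now 55
augment #6: 12→14→0→13→8→3 bottleneck 7, total now 62

Maximum flow value: 62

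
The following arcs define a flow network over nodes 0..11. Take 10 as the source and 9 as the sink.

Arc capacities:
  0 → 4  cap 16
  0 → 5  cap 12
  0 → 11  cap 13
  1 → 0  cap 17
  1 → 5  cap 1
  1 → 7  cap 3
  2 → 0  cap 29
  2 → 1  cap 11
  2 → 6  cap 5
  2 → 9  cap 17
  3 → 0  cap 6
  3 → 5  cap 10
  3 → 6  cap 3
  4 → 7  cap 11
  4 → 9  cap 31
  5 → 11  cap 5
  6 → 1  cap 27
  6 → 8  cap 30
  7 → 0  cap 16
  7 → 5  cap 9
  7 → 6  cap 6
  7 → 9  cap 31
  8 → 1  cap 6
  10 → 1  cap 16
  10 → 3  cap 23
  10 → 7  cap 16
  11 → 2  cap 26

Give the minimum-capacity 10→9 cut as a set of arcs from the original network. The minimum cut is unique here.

augment #1: 10→7→9 push 16
augment #2: 10→1→7→9 push 3
augment #3: 10→1→0→4→9 push 13
augment #4: 10→3→0→4→9 push 3
augment #5: 10→3→0→11→2→9 push 3
augment #6: 10→3→5→11→2→9 push 5
augment #7: 10→3→6→1→0→11→2→9 push 3
max flow = 46; residual-reachable set from 10 gives S-side
cut edges (S→T): {(3,0), (3,6), (5,11), (10,1), (10,7)} total cap 46

Min-cut arcs: {(3,0), (3,6), (5,11), (10,1), (10,7)} (total capacity 46)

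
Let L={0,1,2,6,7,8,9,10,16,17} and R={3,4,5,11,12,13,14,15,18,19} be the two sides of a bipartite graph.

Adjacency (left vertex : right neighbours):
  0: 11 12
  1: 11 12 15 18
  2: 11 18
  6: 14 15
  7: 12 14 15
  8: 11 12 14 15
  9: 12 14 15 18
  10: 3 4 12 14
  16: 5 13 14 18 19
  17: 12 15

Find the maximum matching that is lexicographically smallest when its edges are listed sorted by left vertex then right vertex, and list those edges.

Lex-smallest maximum matching: {(0,11), (1,12), (2,18), (6,14), (7,15), (10,3), (16,5)}

|M| = 7 (so the lex-smallest maximum matching has 7 edges)
process left vertices in ascending order; for each, take the smallest-labelled available neighbour that still permits 7 edges overall, or leave it unmatched if none does
lex-smallest matching: {0-11, 1-12, 2-18, 6-14, 7-15, 10-3, 16-5}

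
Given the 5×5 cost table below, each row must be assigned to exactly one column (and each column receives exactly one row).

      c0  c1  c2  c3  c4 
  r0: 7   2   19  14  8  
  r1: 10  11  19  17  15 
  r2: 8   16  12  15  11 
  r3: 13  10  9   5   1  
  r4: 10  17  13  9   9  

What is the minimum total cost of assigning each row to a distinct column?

optimal assignment: row0→col1 (cost 2), row1→col0 (cost 10), row2→col2 (cost 12), row3→col4 (cost 1), row4→col3 (cost 9)
total = 2 + 10 + 12 + 1 + 9 = 34

Minimum assignment cost: 34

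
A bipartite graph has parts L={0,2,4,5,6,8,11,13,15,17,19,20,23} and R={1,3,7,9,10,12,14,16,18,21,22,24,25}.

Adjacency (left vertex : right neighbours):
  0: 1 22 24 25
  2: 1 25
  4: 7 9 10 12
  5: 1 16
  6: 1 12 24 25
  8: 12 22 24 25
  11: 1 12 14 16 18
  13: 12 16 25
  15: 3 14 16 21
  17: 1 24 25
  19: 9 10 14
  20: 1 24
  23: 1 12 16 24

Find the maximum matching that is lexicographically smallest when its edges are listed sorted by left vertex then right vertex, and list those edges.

Lex-smallest maximum matching: {(0,1), (2,25), (4,7), (5,16), (6,12), (8,22), (11,14), (15,3), (17,24), (19,9)}

|M| = 10 (so the lex-smallest maximum matching has 10 edges)
process left vertices in ascending order; for each, take the smallest-labelled available neighbour that still permits 10 edges overall, or leave it unmatched if none does
lex-smallest matching: {0-1, 2-25, 4-7, 5-16, 6-12, 8-22, 11-14, 15-3, 17-24, 19-9}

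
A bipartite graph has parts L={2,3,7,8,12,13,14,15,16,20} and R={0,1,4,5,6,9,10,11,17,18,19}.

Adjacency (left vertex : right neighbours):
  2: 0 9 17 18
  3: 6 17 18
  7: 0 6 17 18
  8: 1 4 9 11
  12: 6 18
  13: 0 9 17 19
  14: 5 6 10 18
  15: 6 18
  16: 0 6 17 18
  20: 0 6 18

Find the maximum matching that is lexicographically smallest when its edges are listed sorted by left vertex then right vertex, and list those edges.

Lex-smallest maximum matching: {(2,9), (3,6), (7,0), (8,1), (12,18), (13,19), (14,5), (16,17)}

|M| = 8 (so the lex-smallest maximum matching has 8 edges)
process left vertices in ascending order; for each, take the smallest-labelled available neighbour that still permits 8 edges overall, or leave it unmatched if none does
lex-smallest matching: {2-9, 3-6, 7-0, 8-1, 12-18, 13-19, 14-5, 16-17}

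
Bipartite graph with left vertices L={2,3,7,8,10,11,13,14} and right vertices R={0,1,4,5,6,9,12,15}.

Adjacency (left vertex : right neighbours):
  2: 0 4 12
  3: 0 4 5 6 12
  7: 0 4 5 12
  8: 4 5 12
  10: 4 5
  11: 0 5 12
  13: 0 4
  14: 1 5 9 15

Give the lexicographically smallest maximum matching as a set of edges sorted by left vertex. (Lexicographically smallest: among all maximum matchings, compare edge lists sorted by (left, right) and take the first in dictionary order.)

|M| = 6 (so the lex-smallest maximum matching has 6 edges)
process left vertices in ascending order; for each, take the smallest-labelled available neighbour that still permits 6 edges overall, or leave it unmatched if none does
lex-smallest matching: {2-0, 3-6, 7-4, 8-5, 11-12, 14-1}

Lex-smallest maximum matching: {(2,0), (3,6), (7,4), (8,5), (11,12), (14,1)}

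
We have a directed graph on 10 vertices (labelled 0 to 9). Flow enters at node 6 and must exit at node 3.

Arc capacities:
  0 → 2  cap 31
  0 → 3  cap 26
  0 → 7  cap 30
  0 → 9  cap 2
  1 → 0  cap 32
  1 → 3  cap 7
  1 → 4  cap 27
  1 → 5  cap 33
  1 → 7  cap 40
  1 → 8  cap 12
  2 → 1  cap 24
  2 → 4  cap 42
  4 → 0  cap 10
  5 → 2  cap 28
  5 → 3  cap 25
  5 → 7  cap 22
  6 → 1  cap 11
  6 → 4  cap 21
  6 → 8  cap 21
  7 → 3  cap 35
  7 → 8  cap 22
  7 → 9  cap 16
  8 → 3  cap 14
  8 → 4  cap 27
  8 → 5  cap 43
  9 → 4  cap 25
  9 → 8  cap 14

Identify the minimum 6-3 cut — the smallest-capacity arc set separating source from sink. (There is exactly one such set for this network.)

Min-cut arcs: {(4,0), (6,1), (6,8)} (total capacity 42)

augment #1: 6→1→3 push 7
augment #2: 6→8→3 push 14
augment #3: 6→1→0→3 push 4
augment #4: 6→4→0→3 push 10
augment #5: 6→8→5→3 push 7
max flow = 42; residual-reachable set from 6 gives S-side
cut edges (S→T): {(4,0), (6,1), (6,8)} total cap 42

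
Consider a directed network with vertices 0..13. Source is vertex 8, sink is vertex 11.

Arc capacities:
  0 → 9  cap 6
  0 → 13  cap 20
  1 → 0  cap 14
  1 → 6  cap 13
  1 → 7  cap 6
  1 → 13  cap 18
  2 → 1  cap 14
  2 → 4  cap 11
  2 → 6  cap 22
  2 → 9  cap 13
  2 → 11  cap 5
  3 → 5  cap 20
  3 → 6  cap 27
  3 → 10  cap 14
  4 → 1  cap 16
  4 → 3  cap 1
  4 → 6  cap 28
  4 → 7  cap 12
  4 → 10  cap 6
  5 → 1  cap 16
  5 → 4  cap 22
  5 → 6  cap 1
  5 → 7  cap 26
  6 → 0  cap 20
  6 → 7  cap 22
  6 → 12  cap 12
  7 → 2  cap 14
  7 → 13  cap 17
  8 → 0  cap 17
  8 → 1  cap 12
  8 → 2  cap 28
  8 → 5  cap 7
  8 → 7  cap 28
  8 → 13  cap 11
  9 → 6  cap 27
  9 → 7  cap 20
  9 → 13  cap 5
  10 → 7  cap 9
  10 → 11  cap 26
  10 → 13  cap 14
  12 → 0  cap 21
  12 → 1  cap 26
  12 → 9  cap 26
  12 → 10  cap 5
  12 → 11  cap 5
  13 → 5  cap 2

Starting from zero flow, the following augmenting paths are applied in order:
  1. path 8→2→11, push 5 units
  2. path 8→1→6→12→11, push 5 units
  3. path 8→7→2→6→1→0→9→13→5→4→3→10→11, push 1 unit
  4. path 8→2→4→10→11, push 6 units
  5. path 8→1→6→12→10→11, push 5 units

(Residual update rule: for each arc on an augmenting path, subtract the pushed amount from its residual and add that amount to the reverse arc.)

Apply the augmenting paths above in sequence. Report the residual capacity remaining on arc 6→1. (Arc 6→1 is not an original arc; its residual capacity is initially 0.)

Residual capacity of (6,1): 9

after path 1 (8→2→11, push 5): res(6,1)=0
after path 2 (8→1→6→12→11, push 5): res(6,1)=5
after path 3 (8→7→2→6→1→0→9→13→5→4→3→10→11, push 1): res(6,1)=4
after path 4 (8→2→4→10→11, push 6): res(6,1)=4
after path 5 (8→1→6→12→10→11, push 5): res(6,1)=9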